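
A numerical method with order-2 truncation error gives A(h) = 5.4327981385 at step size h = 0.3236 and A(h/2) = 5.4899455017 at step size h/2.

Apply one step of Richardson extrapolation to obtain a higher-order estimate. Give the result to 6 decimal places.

The method has order 2: 2^2 = 4.
4·5.4899455017 = 21.9597820068; 21.9597820068 − 5.4327981385 = 16.5269838683
Extrapolated: 16.5269838683 / 3 = 5.5089946228

5.508995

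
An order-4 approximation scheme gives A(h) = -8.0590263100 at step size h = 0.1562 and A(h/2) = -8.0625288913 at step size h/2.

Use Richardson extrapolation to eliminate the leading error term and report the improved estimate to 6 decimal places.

-8.062762

Leading term ∝ h^4; use weight 16 = 2^4.
2^4 × A(h/2) = -129.0004622608; minus A(h) gives -120.9414359508.
R = (-120.9414359508)/15 = -8.0627623967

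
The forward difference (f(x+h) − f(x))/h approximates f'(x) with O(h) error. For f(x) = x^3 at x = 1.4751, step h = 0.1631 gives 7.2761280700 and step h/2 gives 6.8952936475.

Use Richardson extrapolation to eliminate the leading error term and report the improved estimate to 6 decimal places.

r = 1: numerator weight 2, denominator 1.
Top: 2(6.8952936475) − (7.2761280700) = 6.5144592250
Extrapolated: 6.5144592250 / 1 = 6.5144592250
Shift from A(h/2): −0.3808344225.

6.514459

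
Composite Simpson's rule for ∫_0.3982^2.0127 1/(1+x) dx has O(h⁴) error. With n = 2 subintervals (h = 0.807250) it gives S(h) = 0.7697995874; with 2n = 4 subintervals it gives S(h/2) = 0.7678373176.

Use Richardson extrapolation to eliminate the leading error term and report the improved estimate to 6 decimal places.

0.767706

Order 4 gives 2^r = 16 and 2^r − 1 = 15.
Numerator 16·A(h/2) − A(h) = 16·0.7678373176 − 0.7697995874 = 11.5155974942
Extrapolated: 11.5155974942 / 15 = 0.7677064996
Gap between inputs: 1.962e-03; correction applied: −0.0001308180.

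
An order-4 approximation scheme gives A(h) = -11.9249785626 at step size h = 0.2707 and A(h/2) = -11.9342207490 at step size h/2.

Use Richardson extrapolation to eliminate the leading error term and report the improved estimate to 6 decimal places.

r = 4: numerator weight 16, denominator 15.
Weighted: (-190.9475319840) − (-11.9249785626) = -179.0225534214
(16·(-11.9342207490) − (-11.9249785626))/(16 − 1) = -11.9348368948

-11.934837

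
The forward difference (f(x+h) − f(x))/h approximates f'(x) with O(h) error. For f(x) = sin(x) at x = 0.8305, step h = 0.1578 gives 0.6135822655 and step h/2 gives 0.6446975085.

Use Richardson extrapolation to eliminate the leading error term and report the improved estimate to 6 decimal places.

0.675813

Order 1 gives 2^r = 2 and 2^r − 1 = 1.
2^1·A(h/2) = 1.2893950170; minus A(h) gives 0.6758127515.
0.6758127515 ÷ 1 = 0.6758127515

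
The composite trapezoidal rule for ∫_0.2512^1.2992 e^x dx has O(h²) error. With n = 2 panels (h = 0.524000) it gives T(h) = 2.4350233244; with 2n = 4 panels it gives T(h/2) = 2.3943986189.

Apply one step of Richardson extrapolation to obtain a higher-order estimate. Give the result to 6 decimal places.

Leading term ∝ h^2; use weight 4 = 2^2.
A(h/2) − A(h) = 2.3943986189 − 2.4350233244 = -0.0406247055
Divide by 2^2 − 1 = 3: (-0.0406247055)/3 = -0.0135415685
R = A(h/2) + (A(h/2) − A(h))/3 = 2.3943986189 − 0.0135415685 = 2.3808570504
Shift from A(h/2): −0.0135415685.

2.380857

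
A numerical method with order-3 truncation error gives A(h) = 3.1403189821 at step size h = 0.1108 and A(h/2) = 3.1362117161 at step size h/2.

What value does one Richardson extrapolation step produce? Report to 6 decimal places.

3.135625

Order 3 gives 2^r = 8 and 2^r − 1 = 7.
2^3 × A(h/2) = 25.0896937288; minus A(h) gives 21.9493747467.
Denominator 8 − 1 = 7.
Result: 3.1356249638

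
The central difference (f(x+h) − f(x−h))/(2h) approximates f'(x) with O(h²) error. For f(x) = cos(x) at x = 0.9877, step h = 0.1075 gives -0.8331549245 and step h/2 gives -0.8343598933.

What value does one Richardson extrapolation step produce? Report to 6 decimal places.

Leading term ∝ h^2; use weight 4 = 2^2.
2^2×A(h/2) = -3.3374395732; minus A(h) gives -2.5042846487.
Divide by 2^2 − 1 = 3.
(-2.5042846487) ÷ 3 = -0.8347615496
Correction |R − A(h/2)| = 4.017e-04; gap |A(h/2) − A(h)| = 1.205e-03.

-0.834762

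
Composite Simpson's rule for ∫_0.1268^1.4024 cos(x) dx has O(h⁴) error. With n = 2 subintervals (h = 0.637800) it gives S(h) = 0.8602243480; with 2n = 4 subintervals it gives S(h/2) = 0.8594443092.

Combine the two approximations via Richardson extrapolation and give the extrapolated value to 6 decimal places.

The method has order 4: 2^4 = 16.
16*0.8594443092 − 0.8602243480 = 12.8908845992
Divide by 2^4 − 1 = 15.
So the Richardson estimate is 0.8593923066.
Correction |R − A(h/2)| = 5.200e-05; gap |A(h/2) − A(h)| = 7.800e-04.

0.859392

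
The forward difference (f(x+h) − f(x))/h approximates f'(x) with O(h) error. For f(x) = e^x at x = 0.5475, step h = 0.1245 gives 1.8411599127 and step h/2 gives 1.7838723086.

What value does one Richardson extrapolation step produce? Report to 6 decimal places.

1.726585

Leading term ∝ h^1; use weight 2 = 2^1.
2^1*A(h/2) = 3.5677446172; minus A(h) gives 1.7265847045.
Denominator 2 − 1 = 1.
So the Richardson estimate is 1.7265847045.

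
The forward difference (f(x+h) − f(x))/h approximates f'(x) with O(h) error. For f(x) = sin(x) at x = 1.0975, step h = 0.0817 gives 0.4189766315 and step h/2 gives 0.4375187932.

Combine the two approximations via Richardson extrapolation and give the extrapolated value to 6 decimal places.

Method order is 1; weight 2^1 = 2.
Top: 2(0.4375187932) − (0.4189766315) = 0.4560609549
Denominator 2 − 1 = 1.
Extrapolated: 0.4560609549 / 1 = 0.4560609549
Correction |R − A(h/2)| = 1.854e-02; gap |A(h/2) − A(h)| = 1.854e-02.

0.456061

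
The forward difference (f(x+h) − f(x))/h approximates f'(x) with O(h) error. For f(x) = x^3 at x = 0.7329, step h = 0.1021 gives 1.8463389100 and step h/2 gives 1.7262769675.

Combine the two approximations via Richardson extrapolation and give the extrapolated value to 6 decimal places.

The method has order 1: 2^1 = 2.
2^1*A(h/2) = 3.4525539350; minus A(h) gives 1.6062150250.
Divide by 2^1 − 1 = 1.
Extrapolated: 1.6062150250 / 1 = 1.6062150250
Shift from A(h/2): −0.1200619425.

1.606215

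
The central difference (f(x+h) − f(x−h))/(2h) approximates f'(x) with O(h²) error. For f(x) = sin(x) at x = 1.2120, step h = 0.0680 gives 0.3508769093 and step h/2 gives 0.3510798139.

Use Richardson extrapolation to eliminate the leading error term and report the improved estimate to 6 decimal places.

0.351147

The method has order 2: 2^2 = 4.
2^2 × A(h/2) = 1.4043192556; minus A(h) gives 1.0534423463.
1.0534423463 ÷ 3 = 0.3511474488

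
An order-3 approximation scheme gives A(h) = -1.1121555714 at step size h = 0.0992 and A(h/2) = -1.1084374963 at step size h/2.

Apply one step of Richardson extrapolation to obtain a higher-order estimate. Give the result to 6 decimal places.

-1.107906

Method order is 3; weight 2^3 = 8.
2^3·A(h/2) = -8.8674999704; minus A(h) gives -7.7553443990.
Denominator 8 − 1 = 7.
(8·(-1.1084374963) − (-1.1121555714))/(8 − 1) = -1.1079063427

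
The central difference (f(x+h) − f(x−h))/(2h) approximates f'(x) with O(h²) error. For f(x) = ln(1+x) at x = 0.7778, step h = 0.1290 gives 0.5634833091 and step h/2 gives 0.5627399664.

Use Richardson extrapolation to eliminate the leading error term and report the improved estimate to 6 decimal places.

r = 2, so 2^r = 4.
A(h/2) − A(h) = 0.5627399664 − 0.5634833091 = -0.0007433427
Correction (A(h/2) − A(h))/(4 − 1) = (-0.0007433427)/3 = -0.0002477809
R = A(h/2) + (A(h/2) − A(h))/3 = 0.5627399664 − 0.0002477809 = 0.5624921855

0.562492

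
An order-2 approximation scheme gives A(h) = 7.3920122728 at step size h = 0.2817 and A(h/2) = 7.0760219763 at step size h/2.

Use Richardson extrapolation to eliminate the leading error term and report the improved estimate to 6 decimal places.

Error is O(h^2); halving h shrinks it by 2^2 = 4.
4×7.0760219763 = 28.3040879052; 28.3040879052 − 7.3920122728 = 20.9120756324
Extrapolated: 20.9120756324 / 3 = 6.9706918775
Shift from A(h/2): −0.1053300988.

6.970692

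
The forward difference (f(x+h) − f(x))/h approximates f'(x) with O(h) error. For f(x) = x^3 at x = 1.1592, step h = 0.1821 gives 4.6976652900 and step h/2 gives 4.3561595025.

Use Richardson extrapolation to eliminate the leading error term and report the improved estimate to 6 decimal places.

4.014654

Leading term ∝ h^1; use weight 2 = 2^1.
Numerator 2 × A(h/2) − A(h) = 2 × 4.3561595025 − 4.6976652900 = 4.0146537150
Denominator 2 − 1 = 1.
(2 × 4.3561595025 − 4.6976652900)/(2 − 1) = 4.0146537150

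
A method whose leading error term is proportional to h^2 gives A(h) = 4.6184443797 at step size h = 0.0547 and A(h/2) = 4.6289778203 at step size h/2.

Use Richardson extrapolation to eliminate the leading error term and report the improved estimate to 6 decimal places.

With r = 2 the leading error scales as h^2, so the weight is 2^2 = 4.
Difference of the inputs: 4.6289778203 − 4.6184443797 = 0.0105334406
Correction (A(h/2) − A(h))/(4 − 1) = 0.0105334406/3 = 0.0035111469
R = 4.6289778203 + 0.0035111469 = 4.6324889672

4.632489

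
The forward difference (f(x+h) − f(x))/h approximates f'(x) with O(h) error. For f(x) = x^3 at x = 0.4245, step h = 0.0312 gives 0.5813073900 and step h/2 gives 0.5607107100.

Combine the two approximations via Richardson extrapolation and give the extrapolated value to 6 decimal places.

Error is O(h^1); halving h shrinks it by 2^1 = 2.
Weighted: 1.1214214200 − 0.5813073900 = 0.5401140300
Divide by 2^1 − 1 = 1.
R = 0.5401140300/1 = 0.5401140300
Gap between inputs: 2.060e-02; correction applied: −0.0205966800.

0.540114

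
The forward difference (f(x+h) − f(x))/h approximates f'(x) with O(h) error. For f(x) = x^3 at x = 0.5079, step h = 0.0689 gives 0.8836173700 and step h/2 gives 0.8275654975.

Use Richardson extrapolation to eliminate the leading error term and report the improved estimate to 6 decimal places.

r = 1, so 2^r = 2.
2*0.8275654975 = 1.6551309950; subtract 0.8836173700 → 0.7715136250
Denominator 2 − 1 = 1.
Extrapolated: 0.7715136250 / 1 = 0.7715136250

0.771514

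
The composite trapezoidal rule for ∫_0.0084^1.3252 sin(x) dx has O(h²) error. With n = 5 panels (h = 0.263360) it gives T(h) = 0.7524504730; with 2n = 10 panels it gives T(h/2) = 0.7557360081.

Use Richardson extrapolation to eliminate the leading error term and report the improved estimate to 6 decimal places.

0.756831

r = 2: numerator weight 4, denominator 3.
4×0.7557360081 = 3.0229440324; subtract 0.7524504730 → 2.2704935594
Divide by 2^2 − 1 = 3.
R = 2.2704935594/3 = 0.7568311865
Correction |R − A(h/2)| = 1.095e-03; gap |A(h/2) − A(h)| = 3.286e-03.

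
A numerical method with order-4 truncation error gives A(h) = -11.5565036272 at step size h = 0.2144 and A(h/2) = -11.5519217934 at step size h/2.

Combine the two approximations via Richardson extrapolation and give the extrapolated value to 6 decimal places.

r = 4, so 2^r = 16.
Numerator 16·A(h/2) − A(h) = 16·(-11.5519217934) − (-11.5565036272) = -173.2742450672
Denominator 16 − 1 = 15.
(-173.2742450672) ÷ 15 = -11.5516163378
Gap between inputs: 4.582e-03; correction applied: +0.0003054556.

-11.551616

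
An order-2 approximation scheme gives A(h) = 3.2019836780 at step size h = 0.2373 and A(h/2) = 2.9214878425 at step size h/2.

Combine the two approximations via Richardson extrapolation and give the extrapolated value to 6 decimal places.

2.827989

With r = 2 the leading error scales as h^2, so the weight is 2^2 = 4.
Weighted: 11.6859513700 − 3.2019836780 = 8.4839676920
Denominator 4 − 1 = 3.
(4 × 2.9214878425 − 3.2019836780)/(4 − 1) = 2.8279892307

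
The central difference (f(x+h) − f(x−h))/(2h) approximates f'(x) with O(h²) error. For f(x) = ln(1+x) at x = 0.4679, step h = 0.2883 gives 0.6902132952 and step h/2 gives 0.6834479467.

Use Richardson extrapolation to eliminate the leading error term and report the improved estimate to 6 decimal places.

Method order is 2; weight 2^2 = 4.
4*0.6834479467 = 2.7337917868; 2.7337917868 − 0.6902132952 = 2.0435784916
(4*0.6834479467 − 0.6902132952)/(4 − 1) = 0.6811928305

0.681193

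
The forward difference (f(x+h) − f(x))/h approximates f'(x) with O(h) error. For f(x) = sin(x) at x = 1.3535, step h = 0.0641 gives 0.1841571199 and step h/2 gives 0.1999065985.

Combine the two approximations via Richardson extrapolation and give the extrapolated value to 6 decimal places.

Leading term ∝ h^1; use weight 2 = 2^1.
Difference of the inputs: 0.1999065985 − 0.1841571199 = 0.0157494786
Divide by 2^1 − 1 = 1: 0.0157494786/1 = 0.0157494786
R = 0.1999065985 + 0.0157494786 = 0.2156560771
Gap between inputs: 1.575e-02; correction applied: +0.0157494786.

0.215656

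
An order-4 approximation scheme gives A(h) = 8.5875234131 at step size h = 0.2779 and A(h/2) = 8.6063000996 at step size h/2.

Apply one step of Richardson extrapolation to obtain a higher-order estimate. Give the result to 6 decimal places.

8.607552

The method has order 4: 2^4 = 16.
Numerator 16·A(h/2) − A(h) = 16·8.6063000996 − 8.5875234131 = 129.1132781805
Divide by 2^4 − 1 = 15.
129.1132781805 ÷ 15 = 8.6075518787
Gap between inputs: 1.878e-02; correction applied: +0.0012517791.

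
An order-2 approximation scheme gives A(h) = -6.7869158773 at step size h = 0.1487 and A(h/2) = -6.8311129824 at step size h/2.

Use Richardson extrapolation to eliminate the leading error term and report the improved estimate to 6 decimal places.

Error is O(h^2); halving h shrinks it by 2^2 = 4.
4 × (-6.8311129824) = -27.3244519296; (-27.3244519296) − (-6.7869158773) = -20.5375360523
Extrapolated: (-20.5375360523) / 3 = -6.8458453508

-6.845845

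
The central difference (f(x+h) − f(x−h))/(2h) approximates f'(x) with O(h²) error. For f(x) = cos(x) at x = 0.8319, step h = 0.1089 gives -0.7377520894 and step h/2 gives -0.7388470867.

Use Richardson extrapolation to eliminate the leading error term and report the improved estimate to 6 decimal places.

-0.739212

Order 2 gives 2^r = 4 and 2^r − 1 = 3.
4·(-0.7388470867) = -2.9553883468; subtract (-0.7377520894) → -2.2176362574
Denominator 4 − 1 = 3.
(4·(-0.7388470867) − (-0.7377520894))/(4 − 1) = -0.7392120858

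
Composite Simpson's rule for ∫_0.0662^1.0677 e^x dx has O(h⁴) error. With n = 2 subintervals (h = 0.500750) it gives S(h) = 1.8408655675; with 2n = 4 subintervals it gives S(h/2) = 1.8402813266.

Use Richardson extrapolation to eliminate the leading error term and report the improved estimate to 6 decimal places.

1.840242

The method has order 4: 2^4 = 16.
Numerator 16*A(h/2) − A(h) = 16*1.8402813266 − 1.8408655675 = 27.6036356581
27.6036356581 ÷ 15 = 1.8402423772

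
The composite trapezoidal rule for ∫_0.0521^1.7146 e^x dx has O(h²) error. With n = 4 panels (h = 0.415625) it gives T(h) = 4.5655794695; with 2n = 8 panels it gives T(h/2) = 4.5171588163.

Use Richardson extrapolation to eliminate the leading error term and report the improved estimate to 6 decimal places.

4.501019

Method order is 2; weight 2^2 = 4.
4 × 4.5171588163 = 18.0686352652; subtract 4.5655794695 → 13.5030557957
Denominator 4 − 1 = 3.
R = 13.5030557957/3 = 4.5010185986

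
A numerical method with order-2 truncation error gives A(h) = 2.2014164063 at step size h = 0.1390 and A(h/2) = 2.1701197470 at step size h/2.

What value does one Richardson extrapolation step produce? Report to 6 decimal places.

2.159688

Error is O(h^2); halving h shrinks it by 2^2 = 4.
Weighted: 8.6804789880 − 2.2014164063 = 6.4790625817
Extrapolated: 6.4790625817 / 3 = 2.1596875272
Shift from A(h/2): −0.0104322198.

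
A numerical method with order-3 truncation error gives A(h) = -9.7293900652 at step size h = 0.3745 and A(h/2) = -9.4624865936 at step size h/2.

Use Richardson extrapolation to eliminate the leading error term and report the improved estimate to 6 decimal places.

Method order is 3; weight 2^3 = 8.
Weighted: (-75.6998927488) − (-9.7293900652) = -65.9705026836
(8 × (-9.4624865936) − (-9.7293900652))/(8 − 1) = -9.4243575262

-9.424358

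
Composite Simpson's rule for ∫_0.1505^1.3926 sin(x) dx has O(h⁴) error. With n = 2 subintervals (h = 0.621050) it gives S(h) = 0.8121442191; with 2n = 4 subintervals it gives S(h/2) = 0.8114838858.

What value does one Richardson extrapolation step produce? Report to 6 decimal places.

0.811440

r = 4: numerator weight 16, denominator 15.
16·0.8114838858 − 0.8121442191 = 12.1715979537
Denominator 16 − 1 = 15.
R = 12.1715979537/15 = 0.8114398636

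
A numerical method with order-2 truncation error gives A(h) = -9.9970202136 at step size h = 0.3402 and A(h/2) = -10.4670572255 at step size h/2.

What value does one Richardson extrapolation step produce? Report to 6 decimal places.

-10.623736

r = 2: numerator weight 4, denominator 3.
4·(-10.4670572255) = -41.8682289020; subtract (-9.9970202136) → -31.8712086884
(-31.8712086884) ÷ 3 = -10.6237362295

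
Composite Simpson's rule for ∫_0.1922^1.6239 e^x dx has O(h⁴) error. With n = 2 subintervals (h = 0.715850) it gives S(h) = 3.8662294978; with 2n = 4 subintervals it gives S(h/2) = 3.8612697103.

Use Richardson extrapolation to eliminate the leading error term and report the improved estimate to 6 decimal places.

r = 4, so 2^r = 16.
2^4×A(h/2) = 61.7803153648; minus A(h) gives 57.9140858670.
R = 57.9140858670/15 = 3.8609390578

3.860939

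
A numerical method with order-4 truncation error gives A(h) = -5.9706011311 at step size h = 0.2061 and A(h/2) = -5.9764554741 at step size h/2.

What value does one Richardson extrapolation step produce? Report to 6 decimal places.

Order 4 gives 2^r = 16 and 2^r − 1 = 15.
Top: 16(-5.9764554741) − (-5.9706011311) = -89.6526864545
Extrapolated: (-89.6526864545) / 15 = -5.9768457636

-5.976846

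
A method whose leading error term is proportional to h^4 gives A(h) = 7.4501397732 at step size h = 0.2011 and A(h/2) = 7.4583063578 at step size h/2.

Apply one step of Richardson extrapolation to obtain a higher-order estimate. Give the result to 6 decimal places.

7.458851

Method order is 4; weight 2^4 = 16.
2^4×A(h/2) = 119.3329017248; minus A(h) gives 111.8827619516.
Denominator 16 − 1 = 15.
Extrapolated: 111.8827619516 / 15 = 7.4588507968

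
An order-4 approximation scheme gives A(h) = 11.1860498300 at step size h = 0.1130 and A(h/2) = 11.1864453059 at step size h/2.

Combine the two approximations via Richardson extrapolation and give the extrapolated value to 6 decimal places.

11.186472

The method has order 4: 2^4 = 16.
16×11.1864453059 = 178.9831248944; subtract 11.1860498300 → 167.7970750644
Denominator 16 − 1 = 15.
Extrapolated: 167.7970750644 / 15 = 11.1864716710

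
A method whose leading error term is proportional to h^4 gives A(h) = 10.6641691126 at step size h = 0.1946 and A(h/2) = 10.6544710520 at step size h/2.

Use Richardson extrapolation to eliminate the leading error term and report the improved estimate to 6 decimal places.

10.653825

r = 4, so 2^r = 16.
2^4×A(h/2) = 170.4715368320; minus A(h) gives 159.8073677194.
Divide by 2^4 − 1 = 15.
159.8073677194 ÷ 15 = 10.6538245146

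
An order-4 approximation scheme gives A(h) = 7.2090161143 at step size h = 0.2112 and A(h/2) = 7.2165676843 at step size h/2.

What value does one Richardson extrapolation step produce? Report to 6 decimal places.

r = 4: numerator weight 16, denominator 15.
16×7.2165676843 − 7.2090161143 = 108.2560668345
Divide by 2^4 − 1 = 15.
Extrapolated: 108.2560668345 / 15 = 7.2170711223

7.217071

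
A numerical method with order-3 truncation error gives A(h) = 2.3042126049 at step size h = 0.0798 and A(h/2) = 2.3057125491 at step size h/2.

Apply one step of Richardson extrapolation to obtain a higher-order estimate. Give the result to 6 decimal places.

2.305927

r = 3, so 2^r = 8.
Difference of the inputs: 2.3057125491 − 2.3042126049 = 0.0014999442
Divide by 2^3 − 1 = 7: 0.0014999442/7 = 0.0002142777
R = 2.3057125491 + 0.0002142777 = 2.3059268268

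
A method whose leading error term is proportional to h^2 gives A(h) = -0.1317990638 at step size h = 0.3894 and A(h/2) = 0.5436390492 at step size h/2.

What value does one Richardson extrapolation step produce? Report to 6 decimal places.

0.768785

Method order is 2; weight 2^2 = 4.
4×0.5436390492 − (-0.1317990638) = 2.3063552606
Divide by 2^2 − 1 = 3.
R = 2.3063552606/3 = 0.7687850869
Correction |R − A(h/2)| = 2.251e-01; gap |A(h/2) − A(h)| = 6.754e-01.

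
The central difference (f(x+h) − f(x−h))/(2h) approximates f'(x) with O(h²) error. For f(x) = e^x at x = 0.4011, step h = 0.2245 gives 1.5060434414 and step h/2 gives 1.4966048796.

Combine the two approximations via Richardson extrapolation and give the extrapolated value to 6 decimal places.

1.493459

Order 2 gives 2^r = 4 and 2^r − 1 = 3.
Numerator 4·A(h/2) − A(h) = 4·1.4966048796 − 1.5060434414 = 4.4803760770
Denominator 4 − 1 = 3.
Extrapolated: 4.4803760770 / 3 = 1.4934586923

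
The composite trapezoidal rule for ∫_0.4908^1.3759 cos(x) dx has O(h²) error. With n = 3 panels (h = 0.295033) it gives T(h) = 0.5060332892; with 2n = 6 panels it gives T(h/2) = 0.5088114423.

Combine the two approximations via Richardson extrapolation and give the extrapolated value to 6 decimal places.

0.509737

Order 2 gives 2^r = 4 and 2^r − 1 = 3.
4 × 0.5088114423 = 2.0352457692; 2.0352457692 − 0.5060332892 = 1.5292124800
Divide by 2^2 − 1 = 3.
So the Richardson estimate is 0.5097374933.
Correction |R − A(h/2)| = 9.261e-04; gap |A(h/2) − A(h)| = 2.778e-03.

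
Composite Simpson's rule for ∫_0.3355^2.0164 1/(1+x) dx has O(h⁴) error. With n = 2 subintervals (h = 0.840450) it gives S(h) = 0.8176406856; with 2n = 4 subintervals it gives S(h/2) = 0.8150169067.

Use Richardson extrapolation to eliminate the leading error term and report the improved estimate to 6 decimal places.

r = 4: numerator weight 16, denominator 15.
Numerator 16 × A(h/2) − A(h) = 16 × 0.8150169067 − 0.8176406856 = 12.2226298216
Denominator 16 − 1 = 15.
So the Richardson estimate is 0.8148419881.
Shift from A(h/2): −0.0001749186.

0.814842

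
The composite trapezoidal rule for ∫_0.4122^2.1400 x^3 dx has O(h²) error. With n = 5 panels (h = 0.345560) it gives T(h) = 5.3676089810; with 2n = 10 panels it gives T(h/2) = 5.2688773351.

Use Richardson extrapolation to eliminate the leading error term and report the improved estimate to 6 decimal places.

r = 2, so 2^r = 4.
4 × 5.2688773351 = 21.0755093404; subtract 5.3676089810 → 15.7079003594
R = 15.7079003594/3 = 5.2359667865

5.235967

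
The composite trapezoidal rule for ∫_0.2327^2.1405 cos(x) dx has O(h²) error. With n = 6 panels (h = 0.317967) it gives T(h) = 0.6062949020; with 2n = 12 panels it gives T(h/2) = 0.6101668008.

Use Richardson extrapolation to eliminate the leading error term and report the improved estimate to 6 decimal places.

0.611457

Leading term ∝ h^2; use weight 4 = 2^2.
2^2*A(h/2) = 2.4406672032; minus A(h) gives 1.8343723012.
R = 1.8343723012/3 = 0.6114574337
Correction |R − A(h/2)| = 1.291e-03; gap |A(h/2) − A(h)| = 3.872e-03.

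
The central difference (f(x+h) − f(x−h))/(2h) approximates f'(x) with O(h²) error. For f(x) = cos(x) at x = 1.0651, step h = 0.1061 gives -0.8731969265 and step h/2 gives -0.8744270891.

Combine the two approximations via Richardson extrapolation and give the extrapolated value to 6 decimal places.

-0.874837

r = 2: numerator weight 4, denominator 3.
4 × (-0.8744270891) = -3.4977083564; subtract (-0.8731969265) → -2.6245114299
Denominator 4 − 1 = 3.
(4 × (-0.8744270891) − (-0.8731969265))/(4 − 1) = -0.8748371433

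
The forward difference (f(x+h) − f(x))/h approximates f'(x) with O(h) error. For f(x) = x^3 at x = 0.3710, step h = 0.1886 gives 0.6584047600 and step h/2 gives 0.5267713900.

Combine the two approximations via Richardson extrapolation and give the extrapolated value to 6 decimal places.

0.395138

Leading term ∝ h^1; use weight 2 = 2^1.
2 × 0.5267713900 = 1.0535427800; 1.0535427800 − 0.6584047600 = 0.3951380200
(2 × 0.5267713900 − 0.6584047600)/(2 − 1) = 0.3951380200
Shift from A(h/2): −0.1316333700.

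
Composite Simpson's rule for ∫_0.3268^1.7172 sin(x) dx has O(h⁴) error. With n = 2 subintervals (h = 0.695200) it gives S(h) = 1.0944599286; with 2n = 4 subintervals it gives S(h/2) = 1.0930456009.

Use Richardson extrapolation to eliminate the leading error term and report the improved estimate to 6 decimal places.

1.092951

Leading term ∝ h^4; use weight 16 = 2^4.
Weighted: 17.4887296144 − 1.0944599286 = 16.3942696858
Divide by 2^4 − 1 = 15.
Result: 1.0929513124
Shift from A(h/2): −0.0000942885.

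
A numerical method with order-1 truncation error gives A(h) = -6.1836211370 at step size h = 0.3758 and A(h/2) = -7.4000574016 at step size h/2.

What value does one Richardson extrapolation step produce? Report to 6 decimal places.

Method order is 1; weight 2^1 = 2.
Difference of the inputs: -7.4000574016 − (-6.1836211370) = -1.2164362646
Divide by 2^1 − 1 = 1: (-1.2164362646)/1 = -1.2164362646
R = A(h/2) + (A(h/2) − A(h))/1 = -7.4000574016 − 1.2164362646 = -8.6164936662

-8.616494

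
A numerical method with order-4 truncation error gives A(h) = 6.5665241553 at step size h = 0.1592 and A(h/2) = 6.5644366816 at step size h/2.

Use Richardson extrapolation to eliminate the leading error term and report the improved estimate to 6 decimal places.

r = 4, so 2^r = 16.
16·6.5644366816 = 105.0309869056; subtract 6.5665241553 → 98.4644627503
R = 98.4644627503/15 = 6.5642975167
Shift from A(h/2): −0.0001391649.

6.564298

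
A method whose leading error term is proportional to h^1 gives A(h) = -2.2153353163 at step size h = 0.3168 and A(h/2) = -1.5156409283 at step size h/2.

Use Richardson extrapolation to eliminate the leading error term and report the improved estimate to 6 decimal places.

With r = 1 the leading error scales as h^1, so the weight is 2^1 = 2.
2^1 × A(h/2) = -3.0312818566; minus A(h) gives -0.8159465403.
(2 × (-1.5156409283) − (-2.2153353163))/(2 − 1) = -0.8159465403
Gap between inputs: 6.997e-01; correction applied: +0.6996943880.

-0.815947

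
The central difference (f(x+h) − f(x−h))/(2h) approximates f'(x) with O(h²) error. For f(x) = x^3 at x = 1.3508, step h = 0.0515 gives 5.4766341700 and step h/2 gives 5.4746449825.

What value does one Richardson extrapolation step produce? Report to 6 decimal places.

Order 2 gives 2^r = 4 and 2^r − 1 = 3.
Numerator 4·A(h/2) − A(h) = 4·5.4746449825 − 5.4766341700 = 16.4219457600
Divide by 2^2 − 1 = 3.
So the Richardson estimate is 5.4739819200.

5.473982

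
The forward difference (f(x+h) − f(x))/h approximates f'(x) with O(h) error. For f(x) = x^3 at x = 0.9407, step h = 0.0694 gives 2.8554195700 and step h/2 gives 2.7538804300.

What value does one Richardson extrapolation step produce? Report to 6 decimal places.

2.652341

r = 1: numerator weight 2, denominator 1.
2·2.7538804300 = 5.5077608600; 5.5077608600 − 2.8554195700 = 2.6523412900
R = 2.6523412900/1 = 2.6523412900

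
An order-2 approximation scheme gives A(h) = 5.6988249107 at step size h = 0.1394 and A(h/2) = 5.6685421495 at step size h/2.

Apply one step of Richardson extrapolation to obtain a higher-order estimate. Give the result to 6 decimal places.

5.658448

With r = 2 the leading error scales as h^2, so the weight is 2^2 = 4.
4·5.6685421495 = 22.6741685980; 22.6741685980 − 5.6988249107 = 16.9753436873
(4·5.6685421495 − 5.6988249107)/(4 − 1) = 5.6584478958
Correction |R − A(h/2)| = 1.009e-02; gap |A(h/2) − A(h)| = 3.028e-02.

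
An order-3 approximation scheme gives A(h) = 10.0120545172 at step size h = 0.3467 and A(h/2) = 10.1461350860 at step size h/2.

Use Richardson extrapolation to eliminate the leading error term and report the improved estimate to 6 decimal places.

10.165289

With r = 3 the leading error scales as h^3, so the weight is 2^3 = 8.
A(h/2) − A(h) = 10.1461350860 − 10.0120545172 = 0.1340805688
Correction (A(h/2) − A(h))/(8 − 1) = 0.1340805688/7 = 0.0191543670
R = A(h/2) + (A(h/2) − A(h))/7 = 10.1461350860 + 0.0191543670 = 10.1652894530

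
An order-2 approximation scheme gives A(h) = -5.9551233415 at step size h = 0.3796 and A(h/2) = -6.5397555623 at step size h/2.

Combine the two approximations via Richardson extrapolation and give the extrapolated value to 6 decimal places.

r = 2, so 2^r = 4.
4×(-6.5397555623) = -26.1590222492; (-26.1590222492) − (-5.9551233415) = -20.2038989077
(4×(-6.5397555623) − (-5.9551233415))/(4 − 1) = -6.7346329692
Gap between inputs: 5.846e-01; correction applied: −0.1948774069.

-6.734633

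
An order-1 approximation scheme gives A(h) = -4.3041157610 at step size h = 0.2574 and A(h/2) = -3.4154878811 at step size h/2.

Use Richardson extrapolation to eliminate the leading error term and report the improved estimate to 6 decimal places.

-2.526860

Method order is 1; weight 2^1 = 2.
2*(-3.4154878811) = -6.8309757622; (-6.8309757622) − (-4.3041157610) = -2.5268600012
Divide by 2^1 − 1 = 1.
(-2.5268600012) ÷ 1 = -2.5268600012
Correction |R − A(h/2)| = 8.886e-01; gap |A(h/2) − A(h)| = 8.886e-01.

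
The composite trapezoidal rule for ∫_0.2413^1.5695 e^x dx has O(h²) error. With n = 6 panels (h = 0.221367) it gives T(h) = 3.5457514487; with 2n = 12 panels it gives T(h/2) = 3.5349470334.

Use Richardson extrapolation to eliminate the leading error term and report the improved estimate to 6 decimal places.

3.531346

r = 2, so 2^r = 4.
A(h/2) − A(h) = 3.5349470334 − 3.5457514487 = -0.0108044153
Correction (A(h/2) − A(h))/(4 − 1) = (-0.0108044153)/3 = -0.0036014718
R = 3.5349470334 − 0.0036014718 = 3.5313455616
Shift from A(h/2): −0.0036014718.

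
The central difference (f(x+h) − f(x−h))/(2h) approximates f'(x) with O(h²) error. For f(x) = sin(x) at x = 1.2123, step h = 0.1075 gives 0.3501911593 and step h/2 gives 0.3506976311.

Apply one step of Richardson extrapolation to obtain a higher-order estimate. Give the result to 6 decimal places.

0.350866

With r = 2 the leading error scales as h^2, so the weight is 2^2 = 4.
Weighted: 1.4027905244 − 0.3501911593 = 1.0525993651
Denominator 4 − 1 = 3.
1.0525993651 ÷ 3 = 0.3508664550
Correction |R − A(h/2)| = 1.688e-04; gap |A(h/2) − A(h)| = 5.065e-04.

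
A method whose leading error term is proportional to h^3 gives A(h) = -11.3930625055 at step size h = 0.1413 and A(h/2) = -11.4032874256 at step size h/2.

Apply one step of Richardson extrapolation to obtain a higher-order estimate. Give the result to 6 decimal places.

Method order is 3; weight 2^3 = 8.
Top: 8(-11.4032874256) − (-11.3930625055) = -79.8332368993
(-79.8332368993) ÷ 7 = -11.4047481285

-11.404748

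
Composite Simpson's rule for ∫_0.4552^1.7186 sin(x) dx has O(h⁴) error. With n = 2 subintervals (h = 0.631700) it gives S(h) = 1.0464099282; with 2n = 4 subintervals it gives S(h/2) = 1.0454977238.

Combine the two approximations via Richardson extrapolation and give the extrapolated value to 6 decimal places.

1.045437

Method order is 4; weight 2^4 = 16.
Numerator 16 × A(h/2) − A(h) = 16 × 1.0454977238 − 1.0464099282 = 15.6815536526
Divide by 2^4 − 1 = 15.
Result: 1.0454369102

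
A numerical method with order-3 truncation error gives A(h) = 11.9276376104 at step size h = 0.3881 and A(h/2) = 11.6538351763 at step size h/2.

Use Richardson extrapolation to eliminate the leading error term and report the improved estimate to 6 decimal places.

Method order is 3; weight 2^3 = 8.
Difference of the inputs: 11.6538351763 − 11.9276376104 = -0.2738024341
Correction (A(h/2) − A(h))/(8 − 1) = (-0.2738024341)/7 = -0.0391146334
R = A(h/2) + (A(h/2) − A(h))/7 = 11.6538351763 − 0.0391146334 = 11.6147205429

11.614721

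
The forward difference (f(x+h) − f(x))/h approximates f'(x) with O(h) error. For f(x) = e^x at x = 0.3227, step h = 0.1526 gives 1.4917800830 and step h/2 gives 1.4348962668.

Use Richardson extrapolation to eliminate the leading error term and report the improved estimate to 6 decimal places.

1.378012

With r = 1 the leading error scales as h^1, so the weight is 2^1 = 2.
A(h/2) − A(h) = 1.4348962668 − 1.4917800830 = -0.0568838162
Correction (A(h/2) − A(h))/(2 − 1) = (-0.0568838162)/1 = -0.0568838162
R = A(h/2) + (A(h/2) − A(h))/1 = 1.4348962668 − 0.0568838162 = 1.3780124506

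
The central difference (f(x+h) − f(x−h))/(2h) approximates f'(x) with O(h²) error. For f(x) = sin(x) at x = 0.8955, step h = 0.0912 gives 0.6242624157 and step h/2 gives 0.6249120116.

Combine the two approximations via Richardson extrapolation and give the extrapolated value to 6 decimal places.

The method has order 2: 2^2 = 4.
4*0.6249120116 = 2.4996480464; 2.4996480464 − 0.6242624157 = 1.8753856307
R = 1.8753856307/3 = 0.6251285436

0.625129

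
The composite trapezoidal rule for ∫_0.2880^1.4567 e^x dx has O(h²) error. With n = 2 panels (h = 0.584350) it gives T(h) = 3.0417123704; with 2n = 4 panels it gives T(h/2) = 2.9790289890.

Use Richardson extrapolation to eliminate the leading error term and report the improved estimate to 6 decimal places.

r = 2: numerator weight 4, denominator 3.
2^2 × A(h/2) = 11.9161159560; minus A(h) gives 8.8744035856.
Divide by 2^2 − 1 = 3.
Extrapolated: 8.8744035856 / 3 = 2.9581345285

2.958135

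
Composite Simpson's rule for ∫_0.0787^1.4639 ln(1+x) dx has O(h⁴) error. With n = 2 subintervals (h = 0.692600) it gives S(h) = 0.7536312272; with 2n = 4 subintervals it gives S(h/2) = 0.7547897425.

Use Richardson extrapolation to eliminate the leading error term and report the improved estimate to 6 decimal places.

r = 4: numerator weight 16, denominator 15.
16·0.7547897425 − 0.7536312272 = 11.3230046528
R = 11.3230046528/15 = 0.7548669769

0.754867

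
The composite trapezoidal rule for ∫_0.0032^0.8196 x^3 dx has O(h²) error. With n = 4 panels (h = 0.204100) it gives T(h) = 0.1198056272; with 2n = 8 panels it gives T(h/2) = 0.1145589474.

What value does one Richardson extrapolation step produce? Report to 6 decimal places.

Method order is 2; weight 2^2 = 4.
4*0.1145589474 − 0.1198056272 = 0.3384301624
Divide by 2^2 − 1 = 3.
R = 0.3384301624/3 = 0.1128100541
Correction |R − A(h/2)| = 1.749e-03; gap |A(h/2) − A(h)| = 5.247e-03.

0.112810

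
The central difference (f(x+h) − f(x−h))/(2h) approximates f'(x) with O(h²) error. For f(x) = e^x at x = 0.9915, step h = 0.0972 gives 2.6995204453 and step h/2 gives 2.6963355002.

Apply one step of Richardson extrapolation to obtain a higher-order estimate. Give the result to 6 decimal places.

2.695274

r = 2: numerator weight 4, denominator 3.
Numerator 4×A(h/2) − A(h) = 4×2.6963355002 − 2.6995204453 = 8.0858215555
(4×2.6963355002 − 2.6995204453)/(4 − 1) = 2.6952738518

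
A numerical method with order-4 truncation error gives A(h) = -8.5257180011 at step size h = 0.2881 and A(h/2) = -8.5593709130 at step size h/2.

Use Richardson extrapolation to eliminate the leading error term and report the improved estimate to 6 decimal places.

-8.561614

Leading term ∝ h^4; use weight 16 = 2^4.
16×(-8.5593709130) = -136.9499346080; (-136.9499346080) − (-8.5257180011) = -128.4242166069
(-128.4242166069) ÷ 15 = -8.5616144405
Shift from A(h/2): −0.0022435275.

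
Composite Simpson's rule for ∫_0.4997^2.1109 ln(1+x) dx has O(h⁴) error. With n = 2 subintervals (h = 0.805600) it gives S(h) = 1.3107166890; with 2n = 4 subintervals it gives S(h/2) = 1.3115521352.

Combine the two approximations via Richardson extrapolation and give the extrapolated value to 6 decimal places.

Order 4 gives 2^r = 16 and 2^r − 1 = 15.
Weighted: 20.9848341632 − 1.3107166890 = 19.6741174742
Denominator 16 − 1 = 15.
(16×1.3115521352 − 1.3107166890)/(16 − 1) = 1.3116078316
Shift from A(h/2): +0.0000556964.

1.311608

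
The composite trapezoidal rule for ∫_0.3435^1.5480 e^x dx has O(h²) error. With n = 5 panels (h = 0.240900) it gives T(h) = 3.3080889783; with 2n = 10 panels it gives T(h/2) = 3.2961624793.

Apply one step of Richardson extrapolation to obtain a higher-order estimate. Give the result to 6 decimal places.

Order 2 gives 2^r = 4 and 2^r − 1 = 3.
Top: 4(3.2961624793) − (3.3080889783) = 9.8765609389
(4 × 3.2961624793 − 3.3080889783)/(4 − 1) = 3.2921869796

3.292187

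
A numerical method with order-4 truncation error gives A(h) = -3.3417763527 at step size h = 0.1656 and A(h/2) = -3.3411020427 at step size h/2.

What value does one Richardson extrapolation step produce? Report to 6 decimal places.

With r = 4 the leading error scales as h^4, so the weight is 2^4 = 16.
2^4×A(h/2) = -53.4576326832; minus A(h) gives -50.1158563305.
Denominator 16 − 1 = 15.
So the Richardson estimate is -3.3410570887.

-3.341057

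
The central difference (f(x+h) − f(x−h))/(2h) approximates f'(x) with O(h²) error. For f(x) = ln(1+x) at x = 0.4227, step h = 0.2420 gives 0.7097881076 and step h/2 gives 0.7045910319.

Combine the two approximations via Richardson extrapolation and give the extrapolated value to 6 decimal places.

0.702859

r = 2, so 2^r = 4.
Weighted: 2.8183641276 − 0.7097881076 = 2.1085760200
Extrapolated: 2.1085760200 / 3 = 0.7028586733
Shift from A(h/2): −0.0017323586.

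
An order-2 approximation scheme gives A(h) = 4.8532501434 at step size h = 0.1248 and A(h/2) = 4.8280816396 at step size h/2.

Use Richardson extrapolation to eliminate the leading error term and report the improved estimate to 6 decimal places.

Error is O(h^2); halving h shrinks it by 2^2 = 4.
Numerator 4·A(h/2) − A(h) = 4·4.8280816396 − 4.8532501434 = 14.4590764150
(4·4.8280816396 − 4.8532501434)/(4 − 1) = 4.8196921383
Shift from A(h/2): −0.0083895013.

4.819692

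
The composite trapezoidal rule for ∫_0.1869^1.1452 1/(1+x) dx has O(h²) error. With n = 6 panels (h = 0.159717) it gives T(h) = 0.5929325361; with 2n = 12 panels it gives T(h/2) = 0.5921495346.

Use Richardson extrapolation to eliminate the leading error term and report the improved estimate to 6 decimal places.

0.591889

r = 2: numerator weight 4, denominator 3.
2^2 × A(h/2) = 2.3685981384; minus A(h) gives 1.7756656023.
Denominator 4 − 1 = 3.
So the Richardson estimate is 0.5918885341.
Correction |R − A(h/2)| = 2.610e-04; gap |A(h/2) − A(h)| = 7.830e-04.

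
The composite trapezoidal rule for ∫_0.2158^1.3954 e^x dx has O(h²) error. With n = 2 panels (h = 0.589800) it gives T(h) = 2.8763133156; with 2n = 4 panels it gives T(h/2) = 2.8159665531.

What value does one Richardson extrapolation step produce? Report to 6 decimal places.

2.795851

The method has order 2: 2^2 = 4.
4 × 2.8159665531 − 2.8763133156 = 8.3875528968
8.3875528968 ÷ 3 = 2.7958509656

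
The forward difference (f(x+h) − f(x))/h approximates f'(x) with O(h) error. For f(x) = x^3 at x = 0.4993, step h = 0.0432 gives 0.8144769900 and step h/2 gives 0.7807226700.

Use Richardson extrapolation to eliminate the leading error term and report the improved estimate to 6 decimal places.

0.746968

r = 1: numerator weight 2, denominator 1.
Top: 2(0.7807226700) − (0.8144769900) = 0.7469683500
Divide by 2^1 − 1 = 1.
R = 0.7469683500/1 = 0.7469683500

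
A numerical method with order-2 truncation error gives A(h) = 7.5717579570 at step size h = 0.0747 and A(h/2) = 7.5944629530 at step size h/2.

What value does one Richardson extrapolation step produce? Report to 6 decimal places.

Method order is 2; weight 2^2 = 4.
Numerator 4 × A(h/2) − A(h) = 4 × 7.5944629530 − 7.5717579570 = 22.8060938550
Extrapolated: 22.8060938550 / 3 = 7.6020312850

7.602031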